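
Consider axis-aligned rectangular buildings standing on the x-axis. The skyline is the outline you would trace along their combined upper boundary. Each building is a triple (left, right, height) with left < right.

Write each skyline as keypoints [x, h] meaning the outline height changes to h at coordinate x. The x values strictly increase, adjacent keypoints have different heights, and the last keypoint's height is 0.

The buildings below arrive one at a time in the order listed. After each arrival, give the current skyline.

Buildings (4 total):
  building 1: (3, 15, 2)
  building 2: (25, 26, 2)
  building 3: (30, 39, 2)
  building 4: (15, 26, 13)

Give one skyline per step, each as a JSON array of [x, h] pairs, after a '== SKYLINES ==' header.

== SKYLINES ==
[[3,2],[15,0]]
[[3,2],[15,0],[25,2],[26,0]]
[[3,2],[15,0],[25,2],[26,0],[30,2],[39,0]]
[[3,2],[15,13],[26,0],[30,2],[39,0]]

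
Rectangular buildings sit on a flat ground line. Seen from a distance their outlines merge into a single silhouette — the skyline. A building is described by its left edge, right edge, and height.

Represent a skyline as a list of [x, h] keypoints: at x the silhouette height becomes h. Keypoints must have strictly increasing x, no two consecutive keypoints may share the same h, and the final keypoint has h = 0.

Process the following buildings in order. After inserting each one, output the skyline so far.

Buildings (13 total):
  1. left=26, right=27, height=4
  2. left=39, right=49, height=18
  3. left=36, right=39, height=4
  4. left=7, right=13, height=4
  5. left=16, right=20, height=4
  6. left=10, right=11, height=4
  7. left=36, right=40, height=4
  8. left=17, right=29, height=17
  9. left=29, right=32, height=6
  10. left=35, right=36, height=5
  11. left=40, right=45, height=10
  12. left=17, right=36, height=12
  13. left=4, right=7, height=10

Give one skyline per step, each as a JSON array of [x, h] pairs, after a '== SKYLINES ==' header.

== SKYLINES ==
[[26,4],[27,0]]
[[26,4],[27,0],[39,18],[49,0]]
[[26,4],[27,0],[36,4],[39,18],[49,0]]
[[7,4],[13,0],[26,4],[27,0],[36,4],[39,18],[49,0]]
[[7,4],[13,0],[16,4],[20,0],[26,4],[27,0],[36,4],[39,18],[49,0]]
[[7,4],[13,0],[16,4],[20,0],[26,4],[27,0],[36,4],[39,18],[49,0]]
[[7,4],[13,0],[16,4],[20,0],[26,4],[27,0],[36,4],[39,18],[49,0]]
[[7,4],[13,0],[16,4],[17,17],[29,0],[36,4],[39,18],[49,0]]
[[7,4],[13,0],[16,4],[17,17],[29,6],[32,0],[36,4],[39,18],[49,0]]
[[7,4],[13,0],[16,4],[17,17],[29,6],[32,0],[35,5],[36,4],[39,18],[49,0]]
[[7,4],[13,0],[16,4],[17,17],[29,6],[32,0],[35,5],[36,4],[39,18],[49,0]]
[[7,4],[13,0],[16,4],[17,17],[29,12],[36,4],[39,18],[49,0]]
[[4,10],[7,4],[13,0],[16,4],[17,17],[29,12],[36,4],[39,18],[49,0]]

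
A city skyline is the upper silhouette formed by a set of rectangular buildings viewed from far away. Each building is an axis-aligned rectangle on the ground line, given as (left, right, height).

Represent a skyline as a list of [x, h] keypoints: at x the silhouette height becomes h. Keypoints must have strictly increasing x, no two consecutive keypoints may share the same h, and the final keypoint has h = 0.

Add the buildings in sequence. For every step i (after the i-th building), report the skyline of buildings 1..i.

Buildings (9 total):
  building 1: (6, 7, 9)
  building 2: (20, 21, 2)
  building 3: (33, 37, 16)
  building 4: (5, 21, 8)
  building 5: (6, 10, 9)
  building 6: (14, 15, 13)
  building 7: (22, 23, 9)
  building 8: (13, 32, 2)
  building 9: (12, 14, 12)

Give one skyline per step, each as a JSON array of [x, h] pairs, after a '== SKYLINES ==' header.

== SKYLINES ==
[[6,9],[7,0]]
[[6,9],[7,0],[20,2],[21,0]]
[[6,9],[7,0],[20,2],[21,0],[33,16],[37,0]]
[[5,8],[6,9],[7,8],[21,0],[33,16],[37,0]]
[[5,8],[6,9],[10,8],[21,0],[33,16],[37,0]]
[[5,8],[6,9],[10,8],[14,13],[15,8],[21,0],[33,16],[37,0]]
[[5,8],[6,9],[10,8],[14,13],[15,8],[21,0],[22,9],[23,0],[33,16],[37,0]]
[[5,8],[6,9],[10,8],[14,13],[15,8],[21,2],[22,9],[23,2],[32,0],[33,16],[37,0]]
[[5,8],[6,9],[10,8],[12,12],[14,13],[15,8],[21,2],[22,9],[23,2],[32,0],[33,16],[37,0]]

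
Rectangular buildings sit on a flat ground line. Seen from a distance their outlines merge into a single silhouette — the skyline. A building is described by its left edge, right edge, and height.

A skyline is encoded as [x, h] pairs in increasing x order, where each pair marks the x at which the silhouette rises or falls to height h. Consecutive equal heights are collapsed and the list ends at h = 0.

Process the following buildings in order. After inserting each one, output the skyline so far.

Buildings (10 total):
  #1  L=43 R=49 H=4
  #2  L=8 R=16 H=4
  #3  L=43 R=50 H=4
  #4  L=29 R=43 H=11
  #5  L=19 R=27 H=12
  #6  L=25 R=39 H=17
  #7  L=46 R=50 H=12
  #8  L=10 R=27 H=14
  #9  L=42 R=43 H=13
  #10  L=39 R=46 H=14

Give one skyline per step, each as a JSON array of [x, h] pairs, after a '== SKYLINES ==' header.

== SKYLINES ==
[[43,4],[49,0]]
[[8,4],[16,0],[43,4],[49,0]]
[[8,4],[16,0],[43,4],[50,0]]
[[8,4],[16,0],[29,11],[43,4],[50,0]]
[[8,4],[16,0],[19,12],[27,0],[29,11],[43,4],[50,0]]
[[8,4],[16,0],[19,12],[25,17],[39,11],[43,4],[50,0]]
[[8,4],[16,0],[19,12],[25,17],[39,11],[43,4],[46,12],[50,0]]
[[8,4],[10,14],[25,17],[39,11],[43,4],[46,12],[50,0]]
[[8,4],[10,14],[25,17],[39,11],[42,13],[43,4],[46,12],[50,0]]
[[8,4],[10,14],[25,17],[39,14],[46,12],[50,0]]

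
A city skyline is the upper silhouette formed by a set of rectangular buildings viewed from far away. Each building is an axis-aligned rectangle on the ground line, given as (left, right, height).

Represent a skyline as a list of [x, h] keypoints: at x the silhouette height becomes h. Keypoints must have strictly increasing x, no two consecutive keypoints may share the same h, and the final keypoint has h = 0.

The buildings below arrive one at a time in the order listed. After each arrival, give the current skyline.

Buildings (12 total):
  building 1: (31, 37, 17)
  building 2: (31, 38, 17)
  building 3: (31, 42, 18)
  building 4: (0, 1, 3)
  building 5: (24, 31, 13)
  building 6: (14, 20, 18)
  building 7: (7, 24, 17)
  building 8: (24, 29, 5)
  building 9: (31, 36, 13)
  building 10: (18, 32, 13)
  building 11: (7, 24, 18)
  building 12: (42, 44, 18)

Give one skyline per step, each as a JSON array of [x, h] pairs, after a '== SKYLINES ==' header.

== SKYLINES ==
[[31,17],[37,0]]
[[31,17],[38,0]]
[[31,18],[42,0]]
[[0,3],[1,0],[31,18],[42,0]]
[[0,3],[1,0],[24,13],[31,18],[42,0]]
[[0,3],[1,0],[14,18],[20,0],[24,13],[31,18],[42,0]]
[[0,3],[1,0],[7,17],[14,18],[20,17],[24,13],[31,18],[42,0]]
[[0,3],[1,0],[7,17],[14,18],[20,17],[24,13],[31,18],[42,0]]
[[0,3],[1,0],[7,17],[14,18],[20,17],[24,13],[31,18],[42,0]]
[[0,3],[1,0],[7,17],[14,18],[20,17],[24,13],[31,18],[42,0]]
[[0,3],[1,0],[7,18],[24,13],[31,18],[42,0]]
[[0,3],[1,0],[7,18],[24,13],[31,18],[44,0]]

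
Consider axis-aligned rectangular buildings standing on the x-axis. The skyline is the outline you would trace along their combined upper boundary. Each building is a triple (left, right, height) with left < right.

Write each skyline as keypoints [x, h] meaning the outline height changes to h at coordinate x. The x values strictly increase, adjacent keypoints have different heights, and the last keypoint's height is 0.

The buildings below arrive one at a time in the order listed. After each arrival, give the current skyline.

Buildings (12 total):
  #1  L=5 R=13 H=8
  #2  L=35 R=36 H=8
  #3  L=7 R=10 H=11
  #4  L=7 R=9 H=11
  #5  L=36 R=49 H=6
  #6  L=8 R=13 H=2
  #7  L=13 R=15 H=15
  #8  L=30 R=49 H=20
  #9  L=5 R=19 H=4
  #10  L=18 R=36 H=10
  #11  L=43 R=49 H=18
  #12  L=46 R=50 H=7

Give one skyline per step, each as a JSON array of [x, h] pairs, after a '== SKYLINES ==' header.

== SKYLINES ==
[[5,8],[13,0]]
[[5,8],[13,0],[35,8],[36,0]]
[[5,8],[7,11],[10,8],[13,0],[35,8],[36,0]]
[[5,8],[7,11],[10,8],[13,0],[35,8],[36,0]]
[[5,8],[7,11],[10,8],[13,0],[35,8],[36,6],[49,0]]
[[5,8],[7,11],[10,8],[13,0],[35,8],[36,6],[49,0]]
[[5,8],[7,11],[10,8],[13,15],[15,0],[35,8],[36,6],[49,0]]
[[5,8],[7,11],[10,8],[13,15],[15,0],[30,20],[49,0]]
[[5,8],[7,11],[10,8],[13,15],[15,4],[19,0],[30,20],[49,0]]
[[5,8],[7,11],[10,8],[13,15],[15,4],[18,10],[30,20],[49,0]]
[[5,8],[7,11],[10,8],[13,15],[15,4],[18,10],[30,20],[49,0]]
[[5,8],[7,11],[10,8],[13,15],[15,4],[18,10],[30,20],[49,7],[50,0]]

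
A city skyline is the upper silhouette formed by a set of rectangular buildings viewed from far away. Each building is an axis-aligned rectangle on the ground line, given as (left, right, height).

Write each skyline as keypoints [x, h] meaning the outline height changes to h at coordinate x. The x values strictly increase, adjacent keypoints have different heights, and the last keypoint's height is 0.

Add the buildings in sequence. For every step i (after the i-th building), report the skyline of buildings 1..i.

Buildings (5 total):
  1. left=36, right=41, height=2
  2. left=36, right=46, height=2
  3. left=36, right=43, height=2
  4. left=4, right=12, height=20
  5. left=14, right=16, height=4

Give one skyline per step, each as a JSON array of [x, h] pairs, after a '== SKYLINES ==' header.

== SKYLINES ==
[[36,2],[41,0]]
[[36,2],[46,0]]
[[36,2],[46,0]]
[[4,20],[12,0],[36,2],[46,0]]
[[4,20],[12,0],[14,4],[16,0],[36,2],[46,0]]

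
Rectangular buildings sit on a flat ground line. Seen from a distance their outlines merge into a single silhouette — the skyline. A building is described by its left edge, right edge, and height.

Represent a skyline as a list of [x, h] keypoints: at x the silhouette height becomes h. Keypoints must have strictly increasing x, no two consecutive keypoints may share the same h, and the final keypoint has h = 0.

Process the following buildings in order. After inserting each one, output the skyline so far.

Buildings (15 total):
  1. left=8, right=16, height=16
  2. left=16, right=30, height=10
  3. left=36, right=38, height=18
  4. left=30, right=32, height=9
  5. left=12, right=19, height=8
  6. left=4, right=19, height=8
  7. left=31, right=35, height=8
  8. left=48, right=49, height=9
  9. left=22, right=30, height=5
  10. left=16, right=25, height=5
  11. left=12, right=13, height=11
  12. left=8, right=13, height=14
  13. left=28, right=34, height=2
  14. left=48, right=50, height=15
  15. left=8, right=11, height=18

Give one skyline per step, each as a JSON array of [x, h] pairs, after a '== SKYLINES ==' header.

== SKYLINES ==
[[8,16],[16,0]]
[[8,16],[16,10],[30,0]]
[[8,16],[16,10],[30,0],[36,18],[38,0]]
[[8,16],[16,10],[30,9],[32,0],[36,18],[38,0]]
[[8,16],[16,10],[30,9],[32,0],[36,18],[38,0]]
[[4,8],[8,16],[16,10],[30,9],[32,0],[36,18],[38,0]]
[[4,8],[8,16],[16,10],[30,9],[32,8],[35,0],[36,18],[38,0]]
[[4,8],[8,16],[16,10],[30,9],[32,8],[35,0],[36,18],[38,0],[48,9],[49,0]]
[[4,8],[8,16],[16,10],[30,9],[32,8],[35,0],[36,18],[38,0],[48,9],[49,0]]
[[4,8],[8,16],[16,10],[30,9],[32,8],[35,0],[36,18],[38,0],[48,9],[49,0]]
[[4,8],[8,16],[16,10],[30,9],[32,8],[35,0],[36,18],[38,0],[48,9],[49,0]]
[[4,8],[8,16],[16,10],[30,9],[32,8],[35,0],[36,18],[38,0],[48,9],[49,0]]
[[4,8],[8,16],[16,10],[30,9],[32,8],[35,0],[36,18],[38,0],[48,9],[49,0]]
[[4,8],[8,16],[16,10],[30,9],[32,8],[35,0],[36,18],[38,0],[48,15],[50,0]]
[[4,8],[8,18],[11,16],[16,10],[30,9],[32,8],[35,0],[36,18],[38,0],[48,15],[50,0]]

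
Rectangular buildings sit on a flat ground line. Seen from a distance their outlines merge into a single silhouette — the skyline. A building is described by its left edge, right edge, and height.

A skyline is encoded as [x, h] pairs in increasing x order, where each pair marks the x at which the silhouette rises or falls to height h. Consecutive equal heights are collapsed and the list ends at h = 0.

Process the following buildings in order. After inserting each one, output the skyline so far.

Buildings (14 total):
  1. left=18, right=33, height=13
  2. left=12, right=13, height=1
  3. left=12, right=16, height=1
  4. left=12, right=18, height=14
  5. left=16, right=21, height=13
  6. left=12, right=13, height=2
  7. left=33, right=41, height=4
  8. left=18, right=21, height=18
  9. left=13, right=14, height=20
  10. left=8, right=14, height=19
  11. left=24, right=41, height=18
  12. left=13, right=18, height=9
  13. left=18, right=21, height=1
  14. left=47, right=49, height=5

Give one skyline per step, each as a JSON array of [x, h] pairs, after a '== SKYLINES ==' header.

== SKYLINES ==
[[18,13],[33,0]]
[[12,1],[13,0],[18,13],[33,0]]
[[12,1],[16,0],[18,13],[33,0]]
[[12,14],[18,13],[33,0]]
[[12,14],[18,13],[33,0]]
[[12,14],[18,13],[33,0]]
[[12,14],[18,13],[33,4],[41,0]]
[[12,14],[18,18],[21,13],[33,4],[41,0]]
[[12,14],[13,20],[14,14],[18,18],[21,13],[33,4],[41,0]]
[[8,19],[13,20],[14,14],[18,18],[21,13],[33,4],[41,0]]
[[8,19],[13,20],[14,14],[18,18],[21,13],[24,18],[41,0]]
[[8,19],[13,20],[14,14],[18,18],[21,13],[24,18],[41,0]]
[[8,19],[13,20],[14,14],[18,18],[21,13],[24,18],[41,0]]
[[8,19],[13,20],[14,14],[18,18],[21,13],[24,18],[41,0],[47,5],[49,0]]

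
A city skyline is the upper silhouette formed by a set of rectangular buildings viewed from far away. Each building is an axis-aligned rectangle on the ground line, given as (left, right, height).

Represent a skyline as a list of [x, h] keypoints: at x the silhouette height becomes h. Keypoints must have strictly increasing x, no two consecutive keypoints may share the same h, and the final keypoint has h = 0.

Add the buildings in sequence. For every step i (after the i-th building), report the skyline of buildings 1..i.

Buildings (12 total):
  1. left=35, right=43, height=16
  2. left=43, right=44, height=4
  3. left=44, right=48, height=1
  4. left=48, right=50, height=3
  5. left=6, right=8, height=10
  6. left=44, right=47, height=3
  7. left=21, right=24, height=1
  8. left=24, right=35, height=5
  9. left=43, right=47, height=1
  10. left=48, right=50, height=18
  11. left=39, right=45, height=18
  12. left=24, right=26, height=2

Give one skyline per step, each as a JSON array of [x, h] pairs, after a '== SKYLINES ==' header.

== SKYLINES ==
[[35,16],[43,0]]
[[35,16],[43,4],[44,0]]
[[35,16],[43,4],[44,1],[48,0]]
[[35,16],[43,4],[44,1],[48,3],[50,0]]
[[6,10],[8,0],[35,16],[43,4],[44,1],[48,3],[50,0]]
[[6,10],[8,0],[35,16],[43,4],[44,3],[47,1],[48,3],[50,0]]
[[6,10],[8,0],[21,1],[24,0],[35,16],[43,4],[44,3],[47,1],[48,3],[50,0]]
[[6,10],[8,0],[21,1],[24,5],[35,16],[43,4],[44,3],[47,1],[48,3],[50,0]]
[[6,10],[8,0],[21,1],[24,5],[35,16],[43,4],[44,3],[47,1],[48,3],[50,0]]
[[6,10],[8,0],[21,1],[24,5],[35,16],[43,4],[44,3],[47,1],[48,18],[50,0]]
[[6,10],[8,0],[21,1],[24,5],[35,16],[39,18],[45,3],[47,1],[48,18],[50,0]]
[[6,10],[8,0],[21,1],[24,5],[35,16],[39,18],[45,3],[47,1],[48,18],[50,0]]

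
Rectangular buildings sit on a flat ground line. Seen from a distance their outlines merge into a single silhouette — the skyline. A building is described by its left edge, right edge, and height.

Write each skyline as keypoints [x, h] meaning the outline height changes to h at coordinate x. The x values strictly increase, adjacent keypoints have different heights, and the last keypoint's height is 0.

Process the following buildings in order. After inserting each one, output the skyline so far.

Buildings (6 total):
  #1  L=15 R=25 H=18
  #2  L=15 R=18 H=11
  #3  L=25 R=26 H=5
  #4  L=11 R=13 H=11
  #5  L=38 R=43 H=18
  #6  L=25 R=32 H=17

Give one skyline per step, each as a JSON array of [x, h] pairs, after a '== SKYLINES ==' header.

== SKYLINES ==
[[15,18],[25,0]]
[[15,18],[25,0]]
[[15,18],[25,5],[26,0]]
[[11,11],[13,0],[15,18],[25,5],[26,0]]
[[11,11],[13,0],[15,18],[25,5],[26,0],[38,18],[43,0]]
[[11,11],[13,0],[15,18],[25,17],[32,0],[38,18],[43,0]]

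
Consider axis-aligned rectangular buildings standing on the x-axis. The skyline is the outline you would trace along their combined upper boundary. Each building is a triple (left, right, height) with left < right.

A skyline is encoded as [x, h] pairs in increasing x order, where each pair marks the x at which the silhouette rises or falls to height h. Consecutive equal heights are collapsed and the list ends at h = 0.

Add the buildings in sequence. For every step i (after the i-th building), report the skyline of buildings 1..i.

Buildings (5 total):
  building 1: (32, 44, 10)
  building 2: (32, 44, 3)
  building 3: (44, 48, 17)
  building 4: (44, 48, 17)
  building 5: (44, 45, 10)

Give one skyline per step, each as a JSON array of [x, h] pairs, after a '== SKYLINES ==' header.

== SKYLINES ==
[[32,10],[44,0]]
[[32,10],[44,0]]
[[32,10],[44,17],[48,0]]
[[32,10],[44,17],[48,0]]
[[32,10],[44,17],[48,0]]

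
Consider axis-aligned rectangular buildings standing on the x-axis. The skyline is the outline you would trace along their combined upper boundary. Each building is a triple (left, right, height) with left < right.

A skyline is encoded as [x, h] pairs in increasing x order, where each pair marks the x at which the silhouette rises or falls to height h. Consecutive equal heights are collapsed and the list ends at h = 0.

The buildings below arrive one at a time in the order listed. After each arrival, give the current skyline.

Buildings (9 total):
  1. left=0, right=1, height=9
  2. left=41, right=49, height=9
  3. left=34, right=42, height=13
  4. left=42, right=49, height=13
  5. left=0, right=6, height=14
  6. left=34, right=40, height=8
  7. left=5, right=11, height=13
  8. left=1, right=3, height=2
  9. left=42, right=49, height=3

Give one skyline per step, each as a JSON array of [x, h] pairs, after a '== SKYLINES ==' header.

== SKYLINES ==
[[0,9],[1,0]]
[[0,9],[1,0],[41,9],[49,0]]
[[0,9],[1,0],[34,13],[42,9],[49,0]]
[[0,9],[1,0],[34,13],[49,0]]
[[0,14],[6,0],[34,13],[49,0]]
[[0,14],[6,0],[34,13],[49,0]]
[[0,14],[6,13],[11,0],[34,13],[49,0]]
[[0,14],[6,13],[11,0],[34,13],[49,0]]
[[0,14],[6,13],[11,0],[34,13],[49,0]]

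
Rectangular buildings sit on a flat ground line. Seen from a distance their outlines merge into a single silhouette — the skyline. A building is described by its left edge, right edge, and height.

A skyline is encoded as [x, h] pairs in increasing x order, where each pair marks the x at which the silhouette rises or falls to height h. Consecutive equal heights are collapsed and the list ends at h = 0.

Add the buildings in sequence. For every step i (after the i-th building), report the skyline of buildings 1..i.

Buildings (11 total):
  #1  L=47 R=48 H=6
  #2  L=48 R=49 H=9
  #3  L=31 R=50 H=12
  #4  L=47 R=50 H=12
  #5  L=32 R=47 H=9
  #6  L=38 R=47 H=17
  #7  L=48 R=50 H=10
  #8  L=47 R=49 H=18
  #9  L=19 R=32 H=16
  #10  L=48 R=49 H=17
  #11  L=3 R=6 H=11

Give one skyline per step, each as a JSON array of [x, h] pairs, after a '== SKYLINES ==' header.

== SKYLINES ==
[[47,6],[48,0]]
[[47,6],[48,9],[49,0]]
[[31,12],[50,0]]
[[31,12],[50,0]]
[[31,12],[50,0]]
[[31,12],[38,17],[47,12],[50,0]]
[[31,12],[38,17],[47,12],[50,0]]
[[31,12],[38,17],[47,18],[49,12],[50,0]]
[[19,16],[32,12],[38,17],[47,18],[49,12],[50,0]]
[[19,16],[32,12],[38,17],[47,18],[49,12],[50,0]]
[[3,11],[6,0],[19,16],[32,12],[38,17],[47,18],[49,12],[50,0]]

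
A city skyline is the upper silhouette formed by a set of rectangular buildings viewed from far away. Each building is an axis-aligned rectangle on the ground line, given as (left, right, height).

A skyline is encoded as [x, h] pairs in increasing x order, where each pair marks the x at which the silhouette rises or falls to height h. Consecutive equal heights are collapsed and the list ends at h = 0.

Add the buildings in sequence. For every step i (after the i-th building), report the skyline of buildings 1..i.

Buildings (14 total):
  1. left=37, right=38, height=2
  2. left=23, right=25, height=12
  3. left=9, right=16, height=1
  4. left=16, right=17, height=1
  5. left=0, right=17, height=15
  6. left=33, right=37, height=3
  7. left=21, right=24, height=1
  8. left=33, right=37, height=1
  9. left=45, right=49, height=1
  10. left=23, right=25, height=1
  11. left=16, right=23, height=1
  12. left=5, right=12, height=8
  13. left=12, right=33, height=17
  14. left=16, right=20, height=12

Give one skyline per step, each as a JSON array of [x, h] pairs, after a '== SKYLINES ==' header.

== SKYLINES ==
[[37,2],[38,0]]
[[23,12],[25,0],[37,2],[38,0]]
[[9,1],[16,0],[23,12],[25,0],[37,2],[38,0]]
[[9,1],[17,0],[23,12],[25,0],[37,2],[38,0]]
[[0,15],[17,0],[23,12],[25,0],[37,2],[38,0]]
[[0,15],[17,0],[23,12],[25,0],[33,3],[37,2],[38,0]]
[[0,15],[17,0],[21,1],[23,12],[25,0],[33,3],[37,2],[38,0]]
[[0,15],[17,0],[21,1],[23,12],[25,0],[33,3],[37,2],[38,0]]
[[0,15],[17,0],[21,1],[23,12],[25,0],[33,3],[37,2],[38,0],[45,1],[49,0]]
[[0,15],[17,0],[21,1],[23,12],[25,0],[33,3],[37,2],[38,0],[45,1],[49,0]]
[[0,15],[17,1],[23,12],[25,0],[33,3],[37,2],[38,0],[45,1],[49,0]]
[[0,15],[17,1],[23,12],[25,0],[33,3],[37,2],[38,0],[45,1],[49,0]]
[[0,15],[12,17],[33,3],[37,2],[38,0],[45,1],[49,0]]
[[0,15],[12,17],[33,3],[37,2],[38,0],[45,1],[49,0]]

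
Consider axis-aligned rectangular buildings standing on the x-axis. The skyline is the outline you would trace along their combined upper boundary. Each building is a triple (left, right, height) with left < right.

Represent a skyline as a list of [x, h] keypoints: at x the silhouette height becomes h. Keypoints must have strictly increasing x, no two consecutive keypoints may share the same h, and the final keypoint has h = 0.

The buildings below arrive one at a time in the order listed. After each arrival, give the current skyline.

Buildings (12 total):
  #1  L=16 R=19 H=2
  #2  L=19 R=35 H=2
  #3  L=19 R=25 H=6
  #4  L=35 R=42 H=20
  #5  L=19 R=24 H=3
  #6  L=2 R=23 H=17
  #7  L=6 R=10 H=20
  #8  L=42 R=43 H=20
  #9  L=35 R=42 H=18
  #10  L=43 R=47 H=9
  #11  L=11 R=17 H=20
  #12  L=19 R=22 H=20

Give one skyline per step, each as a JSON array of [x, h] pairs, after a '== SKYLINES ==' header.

== SKYLINES ==
[[16,2],[19,0]]
[[16,2],[35,0]]
[[16,2],[19,6],[25,2],[35,0]]
[[16,2],[19,6],[25,2],[35,20],[42,0]]
[[16,2],[19,6],[25,2],[35,20],[42,0]]
[[2,17],[23,6],[25,2],[35,20],[42,0]]
[[2,17],[6,20],[10,17],[23,6],[25,2],[35,20],[42,0]]
[[2,17],[6,20],[10,17],[23,6],[25,2],[35,20],[43,0]]
[[2,17],[6,20],[10,17],[23,6],[25,2],[35,20],[43,0]]
[[2,17],[6,20],[10,17],[23,6],[25,2],[35,20],[43,9],[47,0]]
[[2,17],[6,20],[10,17],[11,20],[17,17],[23,6],[25,2],[35,20],[43,9],[47,0]]
[[2,17],[6,20],[10,17],[11,20],[17,17],[19,20],[22,17],[23,6],[25,2],[35,20],[43,9],[47,0]]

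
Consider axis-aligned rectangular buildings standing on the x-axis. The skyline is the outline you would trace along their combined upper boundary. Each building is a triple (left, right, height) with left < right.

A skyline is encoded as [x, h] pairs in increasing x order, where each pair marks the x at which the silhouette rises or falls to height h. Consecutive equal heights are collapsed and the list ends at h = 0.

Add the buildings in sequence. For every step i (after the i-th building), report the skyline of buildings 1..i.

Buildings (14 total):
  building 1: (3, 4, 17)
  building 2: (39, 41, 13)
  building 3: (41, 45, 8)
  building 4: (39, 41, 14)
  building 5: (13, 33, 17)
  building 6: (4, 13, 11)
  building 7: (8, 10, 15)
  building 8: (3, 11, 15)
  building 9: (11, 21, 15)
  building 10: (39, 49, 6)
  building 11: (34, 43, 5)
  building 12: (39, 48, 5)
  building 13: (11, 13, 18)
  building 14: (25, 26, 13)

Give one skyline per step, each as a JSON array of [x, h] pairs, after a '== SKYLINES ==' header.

== SKYLINES ==
[[3,17],[4,0]]
[[3,17],[4,0],[39,13],[41,0]]
[[3,17],[4,0],[39,13],[41,8],[45,0]]
[[3,17],[4,0],[39,14],[41,8],[45,0]]
[[3,17],[4,0],[13,17],[33,0],[39,14],[41,8],[45,0]]
[[3,17],[4,11],[13,17],[33,0],[39,14],[41,8],[45,0]]
[[3,17],[4,11],[8,15],[10,11],[13,17],[33,0],[39,14],[41,8],[45,0]]
[[3,17],[4,15],[11,11],[13,17],[33,0],[39,14],[41,8],[45,0]]
[[3,17],[4,15],[13,17],[33,0],[39,14],[41,8],[45,0]]
[[3,17],[4,15],[13,17],[33,0],[39,14],[41,8],[45,6],[49,0]]
[[3,17],[4,15],[13,17],[33,0],[34,5],[39,14],[41,8],[45,6],[49,0]]
[[3,17],[4,15],[13,17],[33,0],[34,5],[39,14],[41,8],[45,6],[49,0]]
[[3,17],[4,15],[11,18],[13,17],[33,0],[34,5],[39,14],[41,8],[45,6],[49,0]]
[[3,17],[4,15],[11,18],[13,17],[33,0],[34,5],[39,14],[41,8],[45,6],[49,0]]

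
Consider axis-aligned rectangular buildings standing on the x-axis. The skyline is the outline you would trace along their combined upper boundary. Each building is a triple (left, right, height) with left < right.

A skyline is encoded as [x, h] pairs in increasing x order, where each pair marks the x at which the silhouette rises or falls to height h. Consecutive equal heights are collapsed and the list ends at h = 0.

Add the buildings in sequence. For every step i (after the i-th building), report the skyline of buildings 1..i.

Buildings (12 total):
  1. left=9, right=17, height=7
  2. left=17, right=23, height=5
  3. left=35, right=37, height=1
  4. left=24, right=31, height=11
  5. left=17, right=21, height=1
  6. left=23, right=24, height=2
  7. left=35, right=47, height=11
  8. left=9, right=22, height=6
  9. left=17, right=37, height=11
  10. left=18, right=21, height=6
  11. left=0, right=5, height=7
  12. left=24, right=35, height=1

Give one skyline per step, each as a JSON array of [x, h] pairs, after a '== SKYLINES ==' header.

== SKYLINES ==
[[9,7],[17,0]]
[[9,7],[17,5],[23,0]]
[[9,7],[17,5],[23,0],[35,1],[37,0]]
[[9,7],[17,5],[23,0],[24,11],[31,0],[35,1],[37,0]]
[[9,7],[17,5],[23,0],[24,11],[31,0],[35,1],[37,0]]
[[9,7],[17,5],[23,2],[24,11],[31,0],[35,1],[37,0]]
[[9,7],[17,5],[23,2],[24,11],[31,0],[35,11],[47,0]]
[[9,7],[17,6],[22,5],[23,2],[24,11],[31,0],[35,11],[47,0]]
[[9,7],[17,11],[47,0]]
[[9,7],[17,11],[47,0]]
[[0,7],[5,0],[9,7],[17,11],[47,0]]
[[0,7],[5,0],[9,7],[17,11],[47,0]]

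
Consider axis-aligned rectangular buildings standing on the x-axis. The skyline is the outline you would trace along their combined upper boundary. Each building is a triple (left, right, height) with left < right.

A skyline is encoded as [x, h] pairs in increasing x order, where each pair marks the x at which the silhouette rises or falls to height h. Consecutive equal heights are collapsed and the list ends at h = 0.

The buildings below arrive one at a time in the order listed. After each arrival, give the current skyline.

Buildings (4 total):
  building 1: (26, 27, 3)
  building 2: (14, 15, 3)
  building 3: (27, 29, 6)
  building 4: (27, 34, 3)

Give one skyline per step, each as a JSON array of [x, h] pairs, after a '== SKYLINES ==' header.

== SKYLINES ==
[[26,3],[27,0]]
[[14,3],[15,0],[26,3],[27,0]]
[[14,3],[15,0],[26,3],[27,6],[29,0]]
[[14,3],[15,0],[26,3],[27,6],[29,3],[34,0]]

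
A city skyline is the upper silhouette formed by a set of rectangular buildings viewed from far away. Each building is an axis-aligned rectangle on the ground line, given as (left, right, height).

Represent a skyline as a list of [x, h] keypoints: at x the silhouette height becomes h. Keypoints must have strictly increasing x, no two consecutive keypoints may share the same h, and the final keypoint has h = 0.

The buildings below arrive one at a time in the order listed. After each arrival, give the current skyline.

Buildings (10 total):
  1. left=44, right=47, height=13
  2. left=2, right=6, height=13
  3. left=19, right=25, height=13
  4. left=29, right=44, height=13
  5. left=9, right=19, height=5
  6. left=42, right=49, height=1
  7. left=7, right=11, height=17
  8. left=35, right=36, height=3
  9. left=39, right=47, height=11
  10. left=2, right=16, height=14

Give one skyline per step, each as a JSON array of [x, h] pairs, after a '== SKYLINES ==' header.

== SKYLINES ==
[[44,13],[47,0]]
[[2,13],[6,0],[44,13],[47,0]]
[[2,13],[6,0],[19,13],[25,0],[44,13],[47,0]]
[[2,13],[6,0],[19,13],[25,0],[29,13],[47,0]]
[[2,13],[6,0],[9,5],[19,13],[25,0],[29,13],[47,0]]
[[2,13],[6,0],[9,5],[19,13],[25,0],[29,13],[47,1],[49,0]]
[[2,13],[6,0],[7,17],[11,5],[19,13],[25,0],[29,13],[47,1],[49,0]]
[[2,13],[6,0],[7,17],[11,5],[19,13],[25,0],[29,13],[47,1],[49,0]]
[[2,13],[6,0],[7,17],[11,5],[19,13],[25,0],[29,13],[47,1],[49,0]]
[[2,14],[7,17],[11,14],[16,5],[19,13],[25,0],[29,13],[47,1],[49,0]]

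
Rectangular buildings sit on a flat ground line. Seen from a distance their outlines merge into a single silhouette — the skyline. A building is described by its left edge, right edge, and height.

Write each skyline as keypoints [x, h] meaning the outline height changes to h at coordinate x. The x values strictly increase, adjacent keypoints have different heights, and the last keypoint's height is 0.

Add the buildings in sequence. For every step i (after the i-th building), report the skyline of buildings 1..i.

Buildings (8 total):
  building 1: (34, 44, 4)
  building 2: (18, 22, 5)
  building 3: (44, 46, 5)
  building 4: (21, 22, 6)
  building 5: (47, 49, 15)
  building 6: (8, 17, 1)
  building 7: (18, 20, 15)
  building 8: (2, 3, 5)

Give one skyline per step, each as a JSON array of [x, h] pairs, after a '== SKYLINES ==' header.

== SKYLINES ==
[[34,4],[44,0]]
[[18,5],[22,0],[34,4],[44,0]]
[[18,5],[22,0],[34,4],[44,5],[46,0]]
[[18,5],[21,6],[22,0],[34,4],[44,5],[46,0]]
[[18,5],[21,6],[22,0],[34,4],[44,5],[46,0],[47,15],[49,0]]
[[8,1],[17,0],[18,5],[21,6],[22,0],[34,4],[44,5],[46,0],[47,15],[49,0]]
[[8,1],[17,0],[18,15],[20,5],[21,6],[22,0],[34,4],[44,5],[46,0],[47,15],[49,0]]
[[2,5],[3,0],[8,1],[17,0],[18,15],[20,5],[21,6],[22,0],[34,4],[44,5],[46,0],[47,15],[49,0]]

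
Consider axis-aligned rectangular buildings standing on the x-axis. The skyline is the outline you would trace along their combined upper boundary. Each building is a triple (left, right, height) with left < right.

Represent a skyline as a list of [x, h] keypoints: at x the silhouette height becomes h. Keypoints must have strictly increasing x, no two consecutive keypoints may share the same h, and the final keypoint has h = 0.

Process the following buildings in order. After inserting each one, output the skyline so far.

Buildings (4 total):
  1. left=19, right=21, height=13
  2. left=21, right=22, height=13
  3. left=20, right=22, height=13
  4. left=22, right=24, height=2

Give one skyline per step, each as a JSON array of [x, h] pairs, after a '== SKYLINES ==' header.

== SKYLINES ==
[[19,13],[21,0]]
[[19,13],[22,0]]
[[19,13],[22,0]]
[[19,13],[22,2],[24,0]]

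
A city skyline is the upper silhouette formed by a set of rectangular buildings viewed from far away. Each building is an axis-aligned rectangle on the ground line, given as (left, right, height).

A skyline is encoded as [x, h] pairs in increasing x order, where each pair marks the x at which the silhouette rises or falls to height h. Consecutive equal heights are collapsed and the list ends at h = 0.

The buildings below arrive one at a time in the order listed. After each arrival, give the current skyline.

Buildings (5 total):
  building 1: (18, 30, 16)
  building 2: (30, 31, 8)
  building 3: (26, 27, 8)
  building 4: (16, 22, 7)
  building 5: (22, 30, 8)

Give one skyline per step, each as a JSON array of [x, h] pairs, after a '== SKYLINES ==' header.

== SKYLINES ==
[[18,16],[30,0]]
[[18,16],[30,8],[31,0]]
[[18,16],[30,8],[31,0]]
[[16,7],[18,16],[30,8],[31,0]]
[[16,7],[18,16],[30,8],[31,0]]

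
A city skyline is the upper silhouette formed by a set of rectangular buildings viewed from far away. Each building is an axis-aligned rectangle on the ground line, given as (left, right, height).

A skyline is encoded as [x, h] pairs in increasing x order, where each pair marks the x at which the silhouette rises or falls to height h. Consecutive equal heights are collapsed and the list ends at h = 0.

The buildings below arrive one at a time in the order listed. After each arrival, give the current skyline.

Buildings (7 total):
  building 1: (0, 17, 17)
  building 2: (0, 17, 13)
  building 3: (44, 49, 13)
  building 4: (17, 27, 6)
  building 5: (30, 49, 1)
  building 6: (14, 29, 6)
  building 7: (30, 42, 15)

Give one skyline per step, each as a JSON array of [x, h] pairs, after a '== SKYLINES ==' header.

== SKYLINES ==
[[0,17],[17,0]]
[[0,17],[17,0]]
[[0,17],[17,0],[44,13],[49,0]]
[[0,17],[17,6],[27,0],[44,13],[49,0]]
[[0,17],[17,6],[27,0],[30,1],[44,13],[49,0]]
[[0,17],[17,6],[29,0],[30,1],[44,13],[49,0]]
[[0,17],[17,6],[29,0],[30,15],[42,1],[44,13],[49,0]]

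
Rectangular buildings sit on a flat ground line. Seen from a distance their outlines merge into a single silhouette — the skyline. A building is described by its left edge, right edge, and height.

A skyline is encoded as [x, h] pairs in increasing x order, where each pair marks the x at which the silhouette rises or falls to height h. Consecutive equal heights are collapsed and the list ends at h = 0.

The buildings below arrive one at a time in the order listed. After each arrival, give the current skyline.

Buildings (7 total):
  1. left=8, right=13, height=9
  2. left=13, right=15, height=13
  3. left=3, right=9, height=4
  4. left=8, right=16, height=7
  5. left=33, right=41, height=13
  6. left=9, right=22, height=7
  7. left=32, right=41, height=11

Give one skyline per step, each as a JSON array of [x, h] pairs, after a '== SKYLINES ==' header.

== SKYLINES ==
[[8,9],[13,0]]
[[8,9],[13,13],[15,0]]
[[3,4],[8,9],[13,13],[15,0]]
[[3,4],[8,9],[13,13],[15,7],[16,0]]
[[3,4],[8,9],[13,13],[15,7],[16,0],[33,13],[41,0]]
[[3,4],[8,9],[13,13],[15,7],[22,0],[33,13],[41,0]]
[[3,4],[8,9],[13,13],[15,7],[22,0],[32,11],[33,13],[41,0]]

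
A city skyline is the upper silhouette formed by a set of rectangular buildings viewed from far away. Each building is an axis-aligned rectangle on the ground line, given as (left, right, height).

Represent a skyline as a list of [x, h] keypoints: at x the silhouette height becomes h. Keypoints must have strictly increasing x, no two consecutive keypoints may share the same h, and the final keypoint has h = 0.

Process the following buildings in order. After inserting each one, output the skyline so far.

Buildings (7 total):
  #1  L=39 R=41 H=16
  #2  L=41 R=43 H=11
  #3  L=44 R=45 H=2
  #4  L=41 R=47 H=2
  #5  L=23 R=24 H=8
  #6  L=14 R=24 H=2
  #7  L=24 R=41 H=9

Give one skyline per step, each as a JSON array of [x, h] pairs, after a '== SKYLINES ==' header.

== SKYLINES ==
[[39,16],[41,0]]
[[39,16],[41,11],[43,0]]
[[39,16],[41,11],[43,0],[44,2],[45,0]]
[[39,16],[41,11],[43,2],[47,0]]
[[23,8],[24,0],[39,16],[41,11],[43,2],[47,0]]
[[14,2],[23,8],[24,0],[39,16],[41,11],[43,2],[47,0]]
[[14,2],[23,8],[24,9],[39,16],[41,11],[43,2],[47,0]]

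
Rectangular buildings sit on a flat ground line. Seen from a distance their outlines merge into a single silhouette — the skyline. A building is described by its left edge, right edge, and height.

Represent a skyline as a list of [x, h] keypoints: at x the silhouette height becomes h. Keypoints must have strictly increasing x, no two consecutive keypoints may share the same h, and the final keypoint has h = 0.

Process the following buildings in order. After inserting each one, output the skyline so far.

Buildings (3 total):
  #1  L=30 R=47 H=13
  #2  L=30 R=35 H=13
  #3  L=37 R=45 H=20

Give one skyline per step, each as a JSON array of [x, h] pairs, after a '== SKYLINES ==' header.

== SKYLINES ==
[[30,13],[47,0]]
[[30,13],[47,0]]
[[30,13],[37,20],[45,13],[47,0]]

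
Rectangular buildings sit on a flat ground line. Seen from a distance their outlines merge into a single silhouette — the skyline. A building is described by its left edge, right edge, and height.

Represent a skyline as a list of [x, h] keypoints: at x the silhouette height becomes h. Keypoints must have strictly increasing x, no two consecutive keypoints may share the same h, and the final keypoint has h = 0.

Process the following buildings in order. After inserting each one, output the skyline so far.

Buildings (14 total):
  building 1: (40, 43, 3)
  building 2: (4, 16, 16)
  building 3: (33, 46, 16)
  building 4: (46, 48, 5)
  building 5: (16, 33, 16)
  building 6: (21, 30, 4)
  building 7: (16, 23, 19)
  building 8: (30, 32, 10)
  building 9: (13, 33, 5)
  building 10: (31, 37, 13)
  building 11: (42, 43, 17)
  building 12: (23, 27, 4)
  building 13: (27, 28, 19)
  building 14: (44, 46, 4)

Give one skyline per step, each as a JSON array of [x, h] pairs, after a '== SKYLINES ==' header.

== SKYLINES ==
[[40,3],[43,0]]
[[4,16],[16,0],[40,3],[43,0]]
[[4,16],[16,0],[33,16],[46,0]]
[[4,16],[16,0],[33,16],[46,5],[48,0]]
[[4,16],[46,5],[48,0]]
[[4,16],[46,5],[48,0]]
[[4,16],[16,19],[23,16],[46,5],[48,0]]
[[4,16],[16,19],[23,16],[46,5],[48,0]]
[[4,16],[16,19],[23,16],[46,5],[48,0]]
[[4,16],[16,19],[23,16],[46,5],[48,0]]
[[4,16],[16,19],[23,16],[42,17],[43,16],[46,5],[48,0]]
[[4,16],[16,19],[23,16],[42,17],[43,16],[46,5],[48,0]]
[[4,16],[16,19],[23,16],[27,19],[28,16],[42,17],[43,16],[46,5],[48,0]]
[[4,16],[16,19],[23,16],[27,19],[28,16],[42,17],[43,16],[46,5],[48,0]]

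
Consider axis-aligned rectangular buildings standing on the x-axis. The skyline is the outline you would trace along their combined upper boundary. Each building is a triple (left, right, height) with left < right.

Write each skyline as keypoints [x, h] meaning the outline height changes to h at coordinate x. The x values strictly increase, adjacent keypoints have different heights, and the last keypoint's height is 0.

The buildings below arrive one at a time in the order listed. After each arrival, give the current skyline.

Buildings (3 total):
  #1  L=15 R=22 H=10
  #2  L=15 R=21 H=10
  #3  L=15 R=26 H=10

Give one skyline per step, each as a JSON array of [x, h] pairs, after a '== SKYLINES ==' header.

== SKYLINES ==
[[15,10],[22,0]]
[[15,10],[22,0]]
[[15,10],[26,0]]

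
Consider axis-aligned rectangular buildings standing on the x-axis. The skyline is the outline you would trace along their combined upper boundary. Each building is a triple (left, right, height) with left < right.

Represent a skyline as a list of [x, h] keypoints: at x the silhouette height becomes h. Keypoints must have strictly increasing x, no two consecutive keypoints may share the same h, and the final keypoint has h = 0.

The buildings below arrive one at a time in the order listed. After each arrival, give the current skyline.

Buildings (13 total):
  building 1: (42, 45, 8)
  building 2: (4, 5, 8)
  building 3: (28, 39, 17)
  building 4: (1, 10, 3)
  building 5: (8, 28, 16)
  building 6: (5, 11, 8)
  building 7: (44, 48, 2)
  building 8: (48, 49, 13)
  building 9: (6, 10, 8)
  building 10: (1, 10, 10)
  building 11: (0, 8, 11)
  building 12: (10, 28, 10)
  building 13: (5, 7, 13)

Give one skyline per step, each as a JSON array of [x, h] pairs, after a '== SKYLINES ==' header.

== SKYLINES ==
[[42,8],[45,0]]
[[4,8],[5,0],[42,8],[45,0]]
[[4,8],[5,0],[28,17],[39,0],[42,8],[45,0]]
[[1,3],[4,8],[5,3],[10,0],[28,17],[39,0],[42,8],[45,0]]
[[1,3],[4,8],[5,3],[8,16],[28,17],[39,0],[42,8],[45,0]]
[[1,3],[4,8],[8,16],[28,17],[39,0],[42,8],[45,0]]
[[1,3],[4,8],[8,16],[28,17],[39,0],[42,8],[45,2],[48,0]]
[[1,3],[4,8],[8,16],[28,17],[39,0],[42,8],[45,2],[48,13],[49,0]]
[[1,3],[4,8],[8,16],[28,17],[39,0],[42,8],[45,2],[48,13],[49,0]]
[[1,10],[8,16],[28,17],[39,0],[42,8],[45,2],[48,13],[49,0]]
[[0,11],[8,16],[28,17],[39,0],[42,8],[45,2],[48,13],[49,0]]
[[0,11],[8,16],[28,17],[39,0],[42,8],[45,2],[48,13],[49,0]]
[[0,11],[5,13],[7,11],[8,16],[28,17],[39,0],[42,8],[45,2],[48,13],[49,0]]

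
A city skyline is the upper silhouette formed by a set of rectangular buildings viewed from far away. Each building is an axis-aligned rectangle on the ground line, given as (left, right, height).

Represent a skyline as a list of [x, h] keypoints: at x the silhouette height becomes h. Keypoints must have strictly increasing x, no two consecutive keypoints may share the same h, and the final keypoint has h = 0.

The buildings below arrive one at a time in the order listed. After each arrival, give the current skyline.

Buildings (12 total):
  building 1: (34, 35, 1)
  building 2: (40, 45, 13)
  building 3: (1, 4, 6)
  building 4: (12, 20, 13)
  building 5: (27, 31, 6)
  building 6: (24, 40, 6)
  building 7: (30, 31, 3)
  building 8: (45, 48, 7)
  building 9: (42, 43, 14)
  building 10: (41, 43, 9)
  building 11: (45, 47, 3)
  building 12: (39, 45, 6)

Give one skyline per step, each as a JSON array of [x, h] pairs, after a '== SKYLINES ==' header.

== SKYLINES ==
[[34,1],[35,0]]
[[34,1],[35,0],[40,13],[45,0]]
[[1,6],[4,0],[34,1],[35,0],[40,13],[45,0]]
[[1,6],[4,0],[12,13],[20,0],[34,1],[35,0],[40,13],[45,0]]
[[1,6],[4,0],[12,13],[20,0],[27,6],[31,0],[34,1],[35,0],[40,13],[45,0]]
[[1,6],[4,0],[12,13],[20,0],[24,6],[40,13],[45,0]]
[[1,6],[4,0],[12,13],[20,0],[24,6],[40,13],[45,0]]
[[1,6],[4,0],[12,13],[20,0],[24,6],[40,13],[45,7],[48,0]]
[[1,6],[4,0],[12,13],[20,0],[24,6],[40,13],[42,14],[43,13],[45,7],[48,0]]
[[1,6],[4,0],[12,13],[20,0],[24,6],[40,13],[42,14],[43,13],[45,7],[48,0]]
[[1,6],[4,0],[12,13],[20,0],[24,6],[40,13],[42,14],[43,13],[45,7],[48,0]]
[[1,6],[4,0],[12,13],[20,0],[24,6],[40,13],[42,14],[43,13],[45,7],[48,0]]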